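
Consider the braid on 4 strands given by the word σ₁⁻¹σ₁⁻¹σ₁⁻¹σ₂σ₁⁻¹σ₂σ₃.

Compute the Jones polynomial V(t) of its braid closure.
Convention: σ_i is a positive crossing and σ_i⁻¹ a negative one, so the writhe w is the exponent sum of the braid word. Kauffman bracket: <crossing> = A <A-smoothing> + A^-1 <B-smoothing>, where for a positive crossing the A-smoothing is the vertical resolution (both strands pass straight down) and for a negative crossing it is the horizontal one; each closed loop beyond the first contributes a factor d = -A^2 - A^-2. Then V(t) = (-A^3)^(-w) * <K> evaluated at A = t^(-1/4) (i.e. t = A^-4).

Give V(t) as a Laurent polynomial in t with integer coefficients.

The presented braid s1^-1 s1^-1 s1^-1 s2 s1^-1 s2 s3 on 4 strands reduces by inverse Markov moves (closure unchanged at each step):
  Destabilize: the word has the form β·s3 where s3 occurs only as the final letter (β ∈ B_3); drop it and the last strand → 3 strands.
Reduced to β = s1^-1 s1^-1 s1^-1 s2 s1^-1 s2 on 3 strands, 6 crossings.
Compute on β:
Braid: s1^-1 s1^-1 s1^-1 s2 s1^-1 s2 on 3 strands, 6 crossings.
Writhe w = (#positive) - (#negative) = 2 - 4 = -2.
Enumerate smoothing states for the bracket polynomial. There are 2^6 = 64 states.
Smooth each crossing (0=||, 1=⌣⌢); contribution A^(Σ sign_k(1-2s_k)) * d^(L-1).
Tabulate the states by total A-exponent and number of loops L (A-exp: L × count):
  A^6: L=5 ×1
  A^4: L=4 ×6
  A^2: L=3 ×15
  A^0: L=2 ×19, L=4 ×1
  A^-2: L=1 ×11, L=3 ×4
  A^-4: L=2 ×6
  A^-6: L=3 ×1
Each group contributes A^e * Σ count * d^(L-1):
Powers of d = -A^2 - A^-2: d^2 = A^4 + 2 + A^-4; d^3 = -A^6 - 3*A^2 - 3*A^-2 - A^-6; d^4 = A^8 + 4*A^4 + 6 + 4*A^-4 + A^-8.
  A^6 * (d^4) = A^14 + 4*A^10 + 6*A^6 + 4*A^2 + A^-2
  A^4 * (6*d^3) = -6*A^10 - 18*A^6 - 18*A^2 - 6*A^-2
  A^2 * (15*d^2) = 15*A^6 + 30*A^2 + 15*A^-2
  A^0 * (19*d + d^3) = -A^6 - 22*A^2 - 22*A^-2 - A^-6
  A^-2 * (11 + 4*d^2) = 4*A^2 + 19*A^-2 + 4*A^-6
  A^-4 * (6*d) = -6*A^-2 - 6*A^-6
  A^-6 * (d^2) = A^-2 + 2*A^-6 + A^-10
Summing the groups: <K> = A^14 - 2*A^10 + 2*A^6 - 2*A^2 + 2*A^-2 - A^-6 + A^-10
Normalise by the writhe: (-A^3)^(-w) = (-A^3)^(2) = A^6, so f(A) = A^6 * <K> = A^20 - 2*A^16 + 2*A^12 - 2*A^8 + 2*A^4 - 1 + A^-4.
Substitute A = t^(-1/4), i.e. A^e → t^(-e/4): V(t) = t - 1 + 2*t^-1 - 2*t^-2 + 2*t^-3 - 2*t^-4 + t^-5

Answer: t - 1 + 2*t^-1 - 2*t^-2 + 2*t^-3 - 2*t^-4 + t^-5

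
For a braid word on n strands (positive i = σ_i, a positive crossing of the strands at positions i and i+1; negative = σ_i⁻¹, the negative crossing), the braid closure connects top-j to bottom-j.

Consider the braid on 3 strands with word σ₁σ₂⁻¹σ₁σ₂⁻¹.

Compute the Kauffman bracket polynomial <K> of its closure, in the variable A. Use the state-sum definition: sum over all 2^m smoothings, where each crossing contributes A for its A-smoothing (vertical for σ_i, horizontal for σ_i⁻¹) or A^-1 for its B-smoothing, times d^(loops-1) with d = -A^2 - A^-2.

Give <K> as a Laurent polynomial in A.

Braid: s1 s2^-1 s1 s2^-1 on 3 strands, 4 crossings.
Writhe w = (#positive) - (#negative) = 2 - 2 = 0.
State-sum expansion of <K>. There are 2^4 = 16 states.
For each crossing: s=0 is the vertical smoothing, s=1 horizontal. Crossing k contributes A^(sign_k * (1 - 2*s_k)); loop factor d = -A^2 - A^-2.
  state 0000: A-exp=+0, loops=3, term = A^0 * d^2
  state 0001: A-exp=+2, loops=2, term = A^2 * d^1
  state 0010: A-exp=-2, loops=2, term = A^-2 * d^1
  state 0011: A-exp=+0, loops=1, term = A^0 * d^0
  state 0100: A-exp=+2, loops=2, term = A^2 * d^1
  state 0101: A-exp=+4, loops=3, term = A^4 * d^2
  state 0110: A-exp=+0, loops=1, term = A^0 * d^0
  state 0111: A-exp=+2, loops=2, term = A^2 * d^1
  state 1000: A-exp=-2, loops=2, term = A^-2 * d^1
  state 1001: A-exp=+0, loops=1, term = A^0 * d^0
  state 1010: A-exp=-4, loops=3, term = A^-4 * d^2
  state 1011: A-exp=-2, loops=2, term = A^-2 * d^1
  state 1100: A-exp=+0, loops=1, term = A^0 * d^0
  state 1101: A-exp=+2, loops=2, term = A^2 * d^1
  state 1110: A-exp=-2, loops=2, term = A^-2 * d^1
  state 1111: A-exp=+0, loops=1, term = A^0 * d^0
Collect the terms by A-exponent (count of states per loop number):
Powers of d = -A^2 - A^-2: d^2 = A^4 + 2 + A^-4.
  A^4 * (d^2) = A^8 + 2*A^4 + 1
  A^2 * (4*d) = -4*A^4 - 4
  A^0 * (5 + d^2) = A^4 + 7 + A^-4
  A^-2 * (4*d) = -4 - 4*A^-4
  A^-4 * (d^2) = 1 + 2*A^-4 + A^-8
Summing the groups: <K> = A^8 - A^4 + 1 - A^-4 + A^-8

Answer: A^8 - A^4 + 1 - A^-4 + A^-8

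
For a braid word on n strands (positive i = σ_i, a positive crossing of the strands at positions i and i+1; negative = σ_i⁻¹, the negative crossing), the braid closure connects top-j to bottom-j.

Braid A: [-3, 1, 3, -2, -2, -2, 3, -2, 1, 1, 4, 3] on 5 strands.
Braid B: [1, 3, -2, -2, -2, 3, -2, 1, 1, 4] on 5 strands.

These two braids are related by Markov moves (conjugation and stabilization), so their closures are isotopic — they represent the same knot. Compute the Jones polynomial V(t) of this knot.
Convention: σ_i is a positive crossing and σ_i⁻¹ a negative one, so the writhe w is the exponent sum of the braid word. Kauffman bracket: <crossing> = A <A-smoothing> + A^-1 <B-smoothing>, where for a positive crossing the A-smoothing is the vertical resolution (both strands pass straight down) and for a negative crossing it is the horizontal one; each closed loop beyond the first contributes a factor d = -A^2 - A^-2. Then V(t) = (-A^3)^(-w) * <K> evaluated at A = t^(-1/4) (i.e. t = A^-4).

-t^5 + 2*t^4 - 3*t^3 + 5*t^2 - 5*t + 6 - 5*t^-1 + 3*t^-2 - 2*t^-3 + t^-4

Derivation:
Markov-equivalent braids have isotopic closures, hence identical knot invariants. Strip the Markov moves from each word to reach a common short braid β, then compute V(t) once on β.
Braid A: s3^-1 s1 s3 s2^-1 s2^-1 s2^-1 s3 s2^-1 s1 s1 s4 s3 on 5 strands reduces by inverse Markov moves (closure unchanged at each step):
  Deconjugate: the word is γ·β·γ⁻¹ with γ = s3^-1 (prefix) and γ⁻¹ = s3 (suffix); strip both.
  Destabilize: the word has the form β·s4 where s4 occurs only as the final letter (β ∈ B_4); drop it and the last strand → 4 strands.
Reduced to β = s1 s3 s2^-1 s2^-1 s2^-1 s3 s2^-1 s1 s1 on 4 strands, 9 crossings.
Braid B: s1 s3 s2^-1 s2^-1 s2^-1 s3 s2^-1 s1 s1 s4 on 5 strands reduces by inverse Markov moves (closure unchanged at each step):
  Destabilize: the word has the form β·s4 where s4 occurs only as the final letter (β ∈ B_4); drop it and the last strand → 4 strands.
Reduced to β = s1 s3 s2^-1 s2^-1 s2^-1 s3 s2^-1 s1 s1 on 4 strands, 9 crossings.
Both give the same β = s1 s3 s2^-1 s2^-1 s2^-1 s3 s2^-1 s1 s1 on 4 strands, so one state sum suffices:
Braid: s1 s3 s2^-1 s2^-1 s2^-1 s3 s2^-1 s1 s1 on 4 strands, 9 crossings.
Writhe w = (#positive) - (#negative) = 5 - 4 = 1.
Enumerate smoothing states for the bracket polynomial. There are 2^9 = 512 states.
Smooth each crossing (0=||, 1=⌣⌢); contribution A^(Σ sign_k(1-2s_k)) * d^(L-1).
Tabulate the states by total A-exponent and number of loops L (A-exp: L × count):
  A^9: L=6 ×1
  A^7: L=5 ×9
  A^5: L=4 ×33, L=6 ×3
  A^3: L=3 ×64, L=5 ×19, L=7 ×1
  A^1: L=2 ×68, L=4 ×52, L=6 ×6
  A^-1: L=1 ×33, L=3 ×75, L=5 ×18
  A^-3: L=2 ×51, L=4 ×32, L=6 ×1
  A^-5: L=3 ×32, L=5 ×4
  A^-7: L=4 ×9
  A^-9: L=5 ×1
Each group contributes A^e * Σ count * d^(L-1):
Powers of d = -A^2 - A^-2: d^2 = A^4 + 2 + A^-4; d^3 = -A^6 - 3*A^2 - 3*A^-2 - A^-6; d^4 = A^8 + 4*A^4 + 6 + 4*A^-4 + A^-8; d^5 = -A^10 - 5*A^6 - 10*A^2 - 10*A^-2 - 5*A^-6 - A^-10; d^6 = A^12 + 6*A^8 + 15*A^4 + 20 + 15*A^-4 + 6*A^-8 + A^-12.
  A^9 * (d^5) = -A^19 - 5*A^15 - 10*A^11 - 10*A^7 - 5*A^3 - A^-1
  A^7 * (9*d^4) = 9*A^15 + 36*A^11 + 54*A^7 + 36*A^3 + 9*A^-1
  A^5 * (33*d^3 + 3*d^5) = -3*A^15 - 48*A^11 - 129*A^7 - 129*A^3 - 48*A^-1 - 3*A^-5
  A^3 * (64*d^2 + 19*d^4 + d^6) = A^15 + 25*A^11 + 155*A^7 + 262*A^3 + 155*A^-1 + 25*A^-5 + A^-9
  A^1 * (68*d + 52*d^3 + 6*d^5) = -6*A^11 - 82*A^7 - 284*A^3 - 284*A^-1 - 82*A^-5 - 6*A^-9
  A^-1 * (33 + 75*d^2 + 18*d^4) = 18*A^7 + 147*A^3 + 291*A^-1 + 147*A^-5 + 18*A^-9
  A^-3 * (51*d + 32*d^3 + d^5) = -A^7 - 37*A^3 - 157*A^-1 - 157*A^-5 - 37*A^-9 - A^-13
  A^-5 * (32*d^2 + 4*d^4) = 4*A^3 + 48*A^-1 + 88*A^-5 + 48*A^-9 + 4*A^-13
  A^-7 * (9*d^3) = -9*A^-1 - 27*A^-5 - 27*A^-9 - 9*A^-13
  A^-9 * (d^4) = A^-1 + 4*A^-5 + 6*A^-9 + 4*A^-13 + A^-17
Summing the groups: <K> = -A^19 + 2*A^15 - 3*A^11 + 5*A^7 - 6*A^3 + 5*A^-1 - 5*A^-5 + 3*A^-9 - 2*A^-13 + A^-17
Normalise by the writhe: (-A^3)^(-w) = (-A^3)^(-1) = -A^-3, so f(A) = -A^-3 * <K> = A^16 - 2*A^12 + 3*A^8 - 5*A^4 + 6 - 5*A^-4 + 5*A^-8 - 3*A^-12 + 2*A^-16 - A^-20.
Substitute A = t^(-1/4), i.e. A^e → t^(-e/4): V(t) = -t^5 + 2*t^4 - 3*t^3 + 5*t^2 - 5*t + 6 - 5*t^-1 + 3*t^-2 - 2*t^-3 + t^-4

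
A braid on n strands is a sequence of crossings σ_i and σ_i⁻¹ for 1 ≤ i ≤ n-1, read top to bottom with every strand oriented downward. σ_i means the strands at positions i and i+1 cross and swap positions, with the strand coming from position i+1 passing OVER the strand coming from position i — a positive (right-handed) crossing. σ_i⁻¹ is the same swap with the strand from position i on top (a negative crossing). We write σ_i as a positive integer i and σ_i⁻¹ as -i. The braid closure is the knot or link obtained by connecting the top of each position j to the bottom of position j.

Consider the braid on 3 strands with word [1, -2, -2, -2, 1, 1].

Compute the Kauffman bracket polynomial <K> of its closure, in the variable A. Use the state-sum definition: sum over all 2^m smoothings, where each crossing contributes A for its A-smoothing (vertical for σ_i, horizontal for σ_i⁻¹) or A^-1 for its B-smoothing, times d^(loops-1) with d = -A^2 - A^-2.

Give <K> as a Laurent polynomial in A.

-A^12 + A^8 - A^4 + 3 - A^-4 + A^-8 - A^-12

Derivation:
Braid: s1 s2^-1 s2^-1 s2^-1 s1 s1 on 3 strands, 6 crossings.
Writhe w = (#positive) - (#negative) = 3 - 3 = 0.
Computing the Kauffman bracket via state sum. There are 2^6 = 64 states.
For each crossing: s=0 is the vertical smoothing, s=1 horizontal. Crossing k contributes A^(sign_k * (1 - 2*s_k)); loop factor d = -A^2 - A^-2.
Tabulate the states by total A-exponent and number of loops L (A-exp: L × count):
  A^6: L=4 ×1
  A^4: L=3 ×6
  A^2: L=2 ×12, L=4 ×3
  A^0: L=1 ×9, L=3 ×10, L=5 ×1
  A^-2: L=2 ×12, L=4 ×3
  A^-4: L=3 ×6
  A^-6: L=4 ×1
Each group contributes A^e * Σ count * d^(L-1):
Powers of d = -A^2 - A^-2: d^2 = A^4 + 2 + A^-4; d^3 = -A^6 - 3*A^2 - 3*A^-2 - A^-6; d^4 = A^8 + 4*A^4 + 6 + 4*A^-4 + A^-8.
  A^6 * (d^3) = -A^12 - 3*A^8 - 3*A^4 - 1
  A^4 * (6*d^2) = 6*A^8 + 12*A^4 + 6
  A^2 * (12*d + 3*d^3) = -3*A^8 - 21*A^4 - 21 - 3*A^-4
  A^0 * (9 + 10*d^2 + d^4) = A^8 + 14*A^4 + 35 + 14*A^-4 + A^-8
  A^-2 * (12*d + 3*d^3) = -3*A^4 - 21 - 21*A^-4 - 3*A^-8
  A^-4 * (6*d^2) = 6 + 12*A^-4 + 6*A^-8
  A^-6 * (d^3) = -1 - 3*A^-4 - 3*A^-8 - A^-12
Summing the groups: <K> = -A^12 + A^8 - A^4 + 3 - A^-4 + A^-8 - A^-12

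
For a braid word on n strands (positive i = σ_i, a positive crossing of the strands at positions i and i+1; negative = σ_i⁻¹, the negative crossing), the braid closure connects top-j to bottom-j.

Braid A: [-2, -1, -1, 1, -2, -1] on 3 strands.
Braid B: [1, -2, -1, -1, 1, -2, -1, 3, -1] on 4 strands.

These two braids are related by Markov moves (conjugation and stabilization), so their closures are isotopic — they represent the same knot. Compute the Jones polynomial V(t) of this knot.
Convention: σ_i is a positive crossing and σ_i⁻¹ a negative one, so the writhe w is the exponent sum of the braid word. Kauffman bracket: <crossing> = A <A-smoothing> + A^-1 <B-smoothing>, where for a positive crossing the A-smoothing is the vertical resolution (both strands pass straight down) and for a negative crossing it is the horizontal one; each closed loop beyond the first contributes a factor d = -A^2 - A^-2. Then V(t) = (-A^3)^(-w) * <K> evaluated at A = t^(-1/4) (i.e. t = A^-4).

t^-1 + t^-3 - t^-4

Derivation:
Markov-equivalent braids have isotopic closures, hence identical knot invariants. Strip the Markov moves from each word to reach a common short braid β, then compute V(t) once on β.
Braid A: s2^-1 s1^-1 s1^-1 s1 s2^-1 s1^-1 on 3 strands has no conjugating prefix/suffix or stabilization to strip; take β = s2^-1 s1^-1 s1^-1 s1 s2^-1 s1^-1.
Braid B: s1 s2^-1 s1^-1 s1^-1 s1 s2^-1 s1^-1 s3 s1^-1 on 4 strands reduces by inverse Markov moves (closure unchanged at each step):
  Deconjugate: the word is γ·β·γ⁻¹ with γ = s1 (prefix) and γ⁻¹ = s1^-1 (suffix); strip both.
  Destabilize: the word has the form β·s3 where s3 occurs only as the final letter (β ∈ B_3); drop it and the last strand → 3 strands.
Reduced to β = s2^-1 s1^-1 s1^-1 s1 s2^-1 s1^-1 on 3 strands, 6 crossings.
Both give the same β = s2^-1 s1^-1 s1^-1 s1 s2^-1 s1^-1 on 3 strands, so one state sum suffices:
First cancel adjacent σ_i σ_i⁻¹ pairs (Reidemeister II — same braid, same closure): s2^-1 s1^-1 s1^-1 s1 s2^-1 s1^-1 → s2^-1 s1^-1 s2^-1 s1^-1.
Braid: s2^-1 s1^-1 s2^-1 s1^-1 on 3 strands, 4 crossings.
Writhe w = (#positive) - (#negative) = 0 - 4 = -4.
State-sum expansion of <K>. There are 2^4 = 16 states.
For each crossing: s=0 is the vertical smoothing, s=1 horizontal. Crossing k contributes A^(sign_k * (1 - 2*s_k)); loop factor d = -A^2 - A^-2.
  state 0000: A-exp=-4, loops=3, term = A^-4 * d^2
  state 0001: A-exp=-2, loops=2, term = A^-2 * d^1
  state 0010: A-exp=-2, loops=2, term = A^-2 * d^1
  state 0011: A-exp=+0, loops=1, term = A^0 * d^0
  state 0100: A-exp=-2, loops=2, term = A^-2 * d^1
  state 0101: A-exp=+0, loops=3, term = A^0 * d^2
  state 0110: A-exp=+0, loops=1, term = A^0 * d^0
  state 0111: A-exp=+2, loops=2, term = A^2 * d^1
  state 1000: A-exp=-2, loops=2, term = A^-2 * d^1
  state 1001: A-exp=+0, loops=1, term = A^0 * d^0
  state 1010: A-exp=+0, loops=3, term = A^0 * d^2
  state 1011: A-exp=+2, loops=2, term = A^2 * d^1
  state 1100: A-exp=+0, loops=1, term = A^0 * d^0
  state 1101: A-exp=+2, loops=2, term = A^2 * d^1
  state 1110: A-exp=+2, loops=2, term = A^2 * d^1
  state 1111: A-exp=+4, loops=1, term = A^4 * d^0
Collect the terms by A-exponent (count of states per loop number):
Powers of d = -A^2 - A^-2: d^2 = A^4 + 2 + A^-4.
  A^4 * (1) = A^4
  A^2 * (4*d) = -4*A^4 - 4
  A^0 * (4 + 2*d^2) = 2*A^4 + 8 + 2*A^-4
  A^-2 * (4*d) = -4 - 4*A^-4
  A^-4 * (d^2) = 1 + 2*A^-4 + A^-8
Summing the groups: <K> = -A^4 + 1 + A^-8
Normalise by the writhe: (-A^3)^(-w) = (-A^3)^(4) = A^12, so f(A) = A^12 * <K> = -A^16 + A^12 + A^4.
Substitute A = t^(-1/4), i.e. A^e → t^(-e/4): V(t) = t^-1 + t^-3 - t^-4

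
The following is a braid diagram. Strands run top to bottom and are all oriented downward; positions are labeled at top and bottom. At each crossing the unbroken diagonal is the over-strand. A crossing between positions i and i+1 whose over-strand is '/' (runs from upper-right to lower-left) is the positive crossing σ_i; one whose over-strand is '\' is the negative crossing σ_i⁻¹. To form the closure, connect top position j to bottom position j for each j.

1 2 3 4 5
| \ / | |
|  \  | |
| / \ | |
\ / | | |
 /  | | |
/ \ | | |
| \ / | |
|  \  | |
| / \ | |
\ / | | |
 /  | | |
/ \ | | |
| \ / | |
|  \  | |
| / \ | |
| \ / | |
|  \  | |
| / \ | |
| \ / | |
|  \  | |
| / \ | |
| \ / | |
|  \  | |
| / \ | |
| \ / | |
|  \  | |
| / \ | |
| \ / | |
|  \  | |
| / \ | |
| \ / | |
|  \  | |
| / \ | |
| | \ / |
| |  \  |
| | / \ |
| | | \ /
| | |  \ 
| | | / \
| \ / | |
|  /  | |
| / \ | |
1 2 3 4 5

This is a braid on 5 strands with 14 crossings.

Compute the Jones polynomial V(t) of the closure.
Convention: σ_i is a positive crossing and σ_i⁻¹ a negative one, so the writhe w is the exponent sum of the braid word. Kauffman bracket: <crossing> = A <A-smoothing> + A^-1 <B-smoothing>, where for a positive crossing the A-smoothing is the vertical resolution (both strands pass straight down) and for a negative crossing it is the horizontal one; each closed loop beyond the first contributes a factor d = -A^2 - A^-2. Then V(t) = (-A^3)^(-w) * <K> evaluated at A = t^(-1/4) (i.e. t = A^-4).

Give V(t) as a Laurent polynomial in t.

Reading the diagram top to bottom ('/'-over between positions i,i+1 = s_i, '\'-over = s_i^-1): braid word = s2^-1 s1 s2^-1 s1 s2^-1 s2^-1 s2^-1 s2^-1 s2^-1 s2^-1 s2^-1 s3^-1 s4^-1 s2.
The presented braid s2^-1 s1 s2^-1 s1 s2^-1 s2^-1 s2^-1 s2^-1 s2^-1 s2^-1 s2^-1 s3^-1 s4^-1 s2 on 5 strands reduces by inverse Markov moves (closure unchanged at each step):
  Deconjugate: the word is γ·β·γ⁻¹ with γ = s2^-1 (prefix) and γ⁻¹ = s2 (suffix); strip both.
  Destabilize: the word has the form β·s4^-1 where s4^-1 occurs only as the final letter (β ∈ B_4); drop it and the last strand → 4 strands.
  Destabilize: the word has the form β·s3^-1 where s3^-1 occurs only as the final letter (β ∈ B_3); drop it and the last strand → 3 strands.
Reduced to β = s1 s2^-1 s1 s2^-1 s2^-1 s2^-1 s2^-1 s2^-1 s2^-1 s2^-1 on 3 strands, 10 crossings.
Compute on β:
Braid: s1 s2^-1 s1 s2^-1 s2^-1 s2^-1 s2^-1 s2^-1 s2^-1 s2^-1 on 3 strands, 10 crossings.
Writhe w = (#positive) - (#negative) = 2 - 8 = -6.
Enumerate smoothing states for the bracket polynomial. There are 2^10 = 1024 states.
Each crossing splits two ways (0=vertical, 1=horizontal). The state's weight is A^(#A-smoothings - #B-smoothings) * d^(loops - 1).
Tabulate the states by total A-exponent and number of loops L (A-exp: L × count):
  A^10: L=9 ×1
  A^8: L=8 ×10
  A^6: L=7 ×45
  A^4: L=6 ×119, L=8 ×1
  A^2: L=5 ×203, L=7 ×7
  A^0: L=4 ×231, L=6 ×21
  A^-2: L=3 ×175, L=5 ×35
  A^-4: L=2 ×85, L=4 ×35
  A^-6: L=1 ×23, L=3 ×22
  A^-8: L=2 ×10
  A^-10: L=3 ×1
Each group contributes A^e * Σ count * d^(L-1):
Powers of d = -A^2 - A^-2: d^2 = A^4 + 2 + A^-4; d^3 = -A^6 - 3*A^2 - 3*A^-2 - A^-6; d^4 = A^8 + 4*A^4 + 6 + 4*A^-4 + A^-8; d^5 = -A^10 - 5*A^6 - 10*A^2 - 10*A^-2 - 5*A^-6 - A^-10; d^6 = A^12 + 6*A^8 + 15*A^4 + 20 + 15*A^-4 + 6*A^-8 + A^-12; d^7 = -A^14 - 7*A^10 - 21*A^6 - 35*A^2 - 35*A^-2 - 21*A^-6 - 7*A^-10 - A^-14; d^8 = A^16 + 8*A^12 + 28*A^8 + 56*A^4 + 70 + 56*A^-4 + 28*A^-8 + 8*A^-12 + A^-16.
  A^10 * (d^8) = A^26 + 8*A^22 + 28*A^18 + 56*A^14 + 70*A^10 + 56*A^6 + 28*A^2 + 8*A^-2 + A^-6
  A^8 * (10*d^7) = -10*A^22 - 70*A^18 - 210*A^14 - 350*A^10 - 350*A^6 - 210*A^2 - 70*A^-2 - 10*A^-6
  A^6 * (45*d^6) = 45*A^18 + 270*A^14 + 675*A^10 + 900*A^6 + 675*A^2 + 270*A^-2 + 45*A^-6
  A^4 * (119*d^5 + d^7) = -A^18 - 126*A^14 - 616*A^10 - 1225*A^6 - 1225*A^2 - 616*A^-2 - 126*A^-6 - A^-10
  A^2 * (203*d^4 + 7*d^6) = 7*A^14 + 245*A^10 + 917*A^6 + 1358*A^2 + 917*A^-2 + 245*A^-6 + 7*A^-10
  A^0 * (231*d^3 + 21*d^5) = -21*A^10 - 336*A^6 - 903*A^2 - 903*A^-2 - 336*A^-6 - 21*A^-10
  A^-2 * (175*d^2 + 35*d^4) = 35*A^6 + 315*A^2 + 560*A^-2 + 315*A^-6 + 35*A^-10
  A^-4 * (85*d + 35*d^3) = -35*A^2 - 190*A^-2 - 190*A^-6 - 35*A^-10
  A^-6 * (23 + 22*d^2) = 22*A^-2 + 67*A^-6 + 22*A^-10
  A^-8 * (10*d) = -10*A^-6 - 10*A^-10
  A^-10 * (d^2) = A^-6 + 2*A^-10 + A^-14
Summing the groups: <K> = A^26 - 2*A^22 + 2*A^18 - 3*A^14 + 3*A^10 - 3*A^6 + 3*A^2 - 2*A^-2 + 2*A^-6 - A^-10 + A^-14
Normalise by the writhe: (-A^3)^(-w) = (-A^3)^(6) = A^18, so f(A) = A^18 * <K> = A^44 - 2*A^40 + 2*A^36 - 3*A^32 + 3*A^28 - 3*A^24 + 3*A^20 - 2*A^16 + 2*A^12 - A^8 + A^4.
Substitute A = t^(-1/4), i.e. A^e → t^(-e/4): V(t) = t^-1 - t^-2 + 2*t^-3 - 2*t^-4 + 3*t^-5 - 3*t^-6 + 3*t^-7 - 3*t^-8 + 2*t^-9 - 2*t^-10 + t^-11

Answer: t^-1 - t^-2 + 2*t^-3 - 2*t^-4 + 3*t^-5 - 3*t^-6 + 3*t^-7 - 3*t^-8 + 2*t^-9 - 2*t^-10 + t^-11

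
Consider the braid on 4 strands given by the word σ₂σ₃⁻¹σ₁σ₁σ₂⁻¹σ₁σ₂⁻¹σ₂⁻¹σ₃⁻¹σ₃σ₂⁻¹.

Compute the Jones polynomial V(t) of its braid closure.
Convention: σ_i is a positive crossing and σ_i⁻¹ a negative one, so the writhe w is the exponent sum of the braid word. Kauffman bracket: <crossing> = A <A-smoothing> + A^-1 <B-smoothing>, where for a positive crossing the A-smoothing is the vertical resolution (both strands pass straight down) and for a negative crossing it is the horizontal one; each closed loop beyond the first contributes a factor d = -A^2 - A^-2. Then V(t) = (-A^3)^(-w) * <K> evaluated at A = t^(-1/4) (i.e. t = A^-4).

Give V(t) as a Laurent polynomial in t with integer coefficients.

The presented braid s2 s3^-1 s1 s1 s2^-1 s1 s2^-1 s2^-1 s3^-1 s3 s2^-1 on 4 strands reduces by inverse Markov moves (closure unchanged at each step):
  Deconjugate: the word is γ·β·γ⁻¹ with γ = s2 s3^-1 (prefix) and γ⁻¹ = s3 s2^-1 (suffix); strip both.
  Destabilize: the word has the form β·s3^-1 where s3^-1 occurs only as the final letter (β ∈ B_3); drop it and the last strand → 3 strands.
Reduced to β = s1 s1 s2^-1 s1 s2^-1 s2^-1 on 3 strands, 6 crossings.
Compute on β:
Braid: s1 s1 s2^-1 s1 s2^-1 s2^-1 on 3 strands, 6 crossings.
Writhe w = (#positive) - (#negative) = 3 - 3 = 0.
Computing the Kauffman bracket via state sum. There are 2^6 = 64 states.
Smooth each crossing (0=||, 1=⌣⌢); contribution A^(Σ sign_k(1-2s_k)) * d^(L-1).
Tabulate the states by total A-exponent and number of loops L (A-exp: L × count):
  A^6: L=4 ×1
  A^4: L=3 ×6
  A^2: L=2 ×14, L=4 ×1
  A^0: L=1 ×13, L=3 ×7
  A^-2: L=2 ×14, L=4 ×1
  A^-4: L=3 ×6
  A^-6: L=4 ×1
Each group contributes A^e * Σ count * d^(L-1):
Powers of d = -A^2 - A^-2: d^2 = A^4 + 2 + A^-4; d^3 = -A^6 - 3*A^2 - 3*A^-2 - A^-6.
  A^6 * (d^3) = -A^12 - 3*A^8 - 3*A^4 - 1
  A^4 * (6*d^2) = 6*A^8 + 12*A^4 + 6
  A^2 * (14*d + d^3) = -A^8 - 17*A^4 - 17 - A^-4
  A^0 * (13 + 7*d^2) = 7*A^4 + 27 + 7*A^-4
  A^-2 * (14*d + d^3) = -A^4 - 17 - 17*A^-4 - A^-8
  A^-4 * (6*d^2) = 6 + 12*A^-4 + 6*A^-8
  A^-6 * (d^3) = -1 - 3*A^-4 - 3*A^-8 - A^-12
Summing the groups: <K> = -A^12 + 2*A^8 - 2*A^4 + 3 - 2*A^-4 + 2*A^-8 - A^-12
Normalise by the writhe: (-A^3)^(-w) = (-A^3)^(0) = 1, so f(A) = 1 * <K> = -A^12 + 2*A^8 - 2*A^4 + 3 - 2*A^-4 + 2*A^-8 - A^-12.
Substitute A = t^(-1/4), i.e. A^e → t^(-e/4): V(t) = -t^3 + 2*t^2 - 2*t + 3 - 2*t^-1 + 2*t^-2 - t^-3

Answer: -t^3 + 2*t^2 - 2*t + 3 - 2*t^-1 + 2*t^-2 - t^-3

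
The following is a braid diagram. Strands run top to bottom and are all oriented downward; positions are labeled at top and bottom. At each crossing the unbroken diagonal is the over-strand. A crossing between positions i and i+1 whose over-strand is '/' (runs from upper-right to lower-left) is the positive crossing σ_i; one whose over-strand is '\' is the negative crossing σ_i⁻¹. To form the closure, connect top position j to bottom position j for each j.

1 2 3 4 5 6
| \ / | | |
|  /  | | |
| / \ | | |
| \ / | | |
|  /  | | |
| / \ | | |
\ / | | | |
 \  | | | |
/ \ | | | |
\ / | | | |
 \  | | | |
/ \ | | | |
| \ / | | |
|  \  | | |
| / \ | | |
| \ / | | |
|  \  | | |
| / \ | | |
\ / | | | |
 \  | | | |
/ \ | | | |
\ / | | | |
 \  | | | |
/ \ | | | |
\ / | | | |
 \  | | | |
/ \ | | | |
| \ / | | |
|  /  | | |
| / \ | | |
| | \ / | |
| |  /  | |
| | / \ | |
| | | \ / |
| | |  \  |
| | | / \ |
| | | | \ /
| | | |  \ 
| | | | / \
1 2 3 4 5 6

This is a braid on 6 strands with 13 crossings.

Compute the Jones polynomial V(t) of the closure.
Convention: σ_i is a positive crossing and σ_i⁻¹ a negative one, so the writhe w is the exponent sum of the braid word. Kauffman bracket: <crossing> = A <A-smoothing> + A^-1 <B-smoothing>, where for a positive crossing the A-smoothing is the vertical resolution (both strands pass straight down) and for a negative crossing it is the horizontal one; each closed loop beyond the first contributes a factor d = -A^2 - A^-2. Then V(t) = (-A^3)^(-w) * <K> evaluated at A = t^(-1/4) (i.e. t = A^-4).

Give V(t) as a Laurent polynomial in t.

-1 + 3*t^-1 - 4*t^-2 + 6*t^-3 - 5*t^-4 + 5*t^-5 - 4*t^-6 + 2*t^-7 - t^-8

Derivation:
Reading the diagram top to bottom ('/'-over between positions i,i+1 = s_i, '\'-over = s_i^-1): braid word = s2 s2 s1^-1 s1^-1 s2^-1 s2^-1 s1^-1 s1^-1 s1^-1 s2 s3 s4^-1 s5^-1.
The presented braid s2 s2 s1^-1 s1^-1 s2^-1 s2^-1 s1^-1 s1^-1 s1^-1 s2 s3 s4^-1 s5^-1 on 6 strands reduces by inverse Markov moves (closure unchanged at each step):
  Destabilize: the word has the form β·s5^-1 where s5^-1 occurs only as the final letter (β ∈ B_5); drop it and the last strand → 5 strands.
  Destabilize: the word has the form β·s4^-1 where s4^-1 occurs only as the final letter (β ∈ B_4); drop it and the last strand → 4 strands.
  Destabilize: the word has the form β·s3 where s3 occurs only as the final letter (β ∈ B_3); drop it and the last strand → 3 strands.
Reduced to β = s2 s2 s1^-1 s1^-1 s2^-1 s2^-1 s1^-1 s1^-1 s1^-1 s2 on 3 strands, 10 crossings.
Compute on β:
Braid: s2 s2 s1^-1 s1^-1 s2^-1 s2^-1 s1^-1 s1^-1 s1^-1 s2 on 3 strands, 10 crossings.
Writhe w = (#positive) - (#negative) = 3 - 7 = -4.
State-sum expansion of <K>. There are 2^10 = 1024 states.
Smooth each crossing (0=||, 1=⌣⌢); contribution A^(Σ sign_k(1-2s_k)) * d^(L-1).
Tabulate the states by total A-exponent and number of loops L (A-exp: L × count):
  A^10: L=6 ×1
  A^8: L=5 ×10
  A^6: L=4 ×41, L=6 ×4
  A^4: L=3 ×87, L=5 ×32, L=7 ×1
  A^2: L=2 ×97, L=4 ×100, L=6 ×13
  A^0: L=1 ×46, L=3 ×152, L=5 ×52, L=7 ×2
  A^-2: L=2 ×103, L=4 ×96, L=6 ×11
  A^-4: L=1 ×15, L=3 ×79, L=5 ×26
  A^-6: L=2 ×18, L=4 ×26, L=6 ×1
  A^-8: L=3 ×8, L=5 ×2
  A^-10: L=4 ×1
Each group contributes A^e * Σ count * d^(L-1):
Powers of d = -A^2 - A^-2: d^2 = A^4 + 2 + A^-4; d^3 = -A^6 - 3*A^2 - 3*A^-2 - A^-6; d^4 = A^8 + 4*A^4 + 6 + 4*A^-4 + A^-8; d^5 = -A^10 - 5*A^6 - 10*A^2 - 10*A^-2 - 5*A^-6 - A^-10; d^6 = A^12 + 6*A^8 + 15*A^4 + 20 + 15*A^-4 + 6*A^-8 + A^-12.
  A^10 * (d^5) = -A^20 - 5*A^16 - 10*A^12 - 10*A^8 - 5*A^4 - 1
  A^8 * (10*d^4) = 10*A^16 + 40*A^12 + 60*A^8 + 40*A^4 + 10
  A^6 * (41*d^3 + 4*d^5) = -4*A^16 - 61*A^12 - 163*A^8 - 163*A^4 - 61 - 4*A^-4
  A^4 * (87*d^2 + 32*d^4 + d^6) = A^16 + 38*A^12 + 230*A^8 + 386*A^4 + 230 + 38*A^-4 + A^-8
  A^2 * (97*d + 100*d^3 + 13*d^5) = -13*A^12 - 165*A^8 - 527*A^4 - 527 - 165*A^-4 - 13*A^-8
  A^0 * (46 + 152*d^2 + 52*d^4 + 2*d^6) = 2*A^12 + 64*A^8 + 390*A^4 + 702 + 390*A^-4 + 64*A^-8 + 2*A^-12
  A^-2 * (103*d + 96*d^3 + 11*d^5) = -11*A^8 - 151*A^4 - 501 - 501*A^-4 - 151*A^-8 - 11*A^-12
  A^-4 * (15 + 79*d^2 + 26*d^4) = 26*A^4 + 183 + 329*A^-4 + 183*A^-8 + 26*A^-12
  A^-6 * (18*d + 26*d^3 + d^5) = -A^4 - 31 - 106*A^-4 - 106*A^-8 - 31*A^-12 - A^-16
  A^-8 * (8*d^2 + 2*d^4) = 2 + 16*A^-4 + 28*A^-8 + 16*A^-12 + 2*A^-16
  A^-10 * (d^3) = -A^-4 - 3*A^-8 - 3*A^-12 - A^-16
Summing the groups: <K> = -A^20 + 2*A^16 - 4*A^12 + 5*A^8 - 5*A^4 + 6 - 4*A^-4 + 3*A^-8 - A^-12
Normalise by the writhe: (-A^3)^(-w) = (-A^3)^(4) = A^12, so f(A) = A^12 * <K> = -A^32 + 2*A^28 - 4*A^24 + 5*A^20 - 5*A^16 + 6*A^12 - 4*A^8 + 3*A^4 - 1.
Substitute A = t^(-1/4), i.e. A^e → t^(-e/4): V(t) = -1 + 3*t^-1 - 4*t^-2 + 6*t^-3 - 5*t^-4 + 5*t^-5 - 4*t^-6 + 2*t^-7 - t^-8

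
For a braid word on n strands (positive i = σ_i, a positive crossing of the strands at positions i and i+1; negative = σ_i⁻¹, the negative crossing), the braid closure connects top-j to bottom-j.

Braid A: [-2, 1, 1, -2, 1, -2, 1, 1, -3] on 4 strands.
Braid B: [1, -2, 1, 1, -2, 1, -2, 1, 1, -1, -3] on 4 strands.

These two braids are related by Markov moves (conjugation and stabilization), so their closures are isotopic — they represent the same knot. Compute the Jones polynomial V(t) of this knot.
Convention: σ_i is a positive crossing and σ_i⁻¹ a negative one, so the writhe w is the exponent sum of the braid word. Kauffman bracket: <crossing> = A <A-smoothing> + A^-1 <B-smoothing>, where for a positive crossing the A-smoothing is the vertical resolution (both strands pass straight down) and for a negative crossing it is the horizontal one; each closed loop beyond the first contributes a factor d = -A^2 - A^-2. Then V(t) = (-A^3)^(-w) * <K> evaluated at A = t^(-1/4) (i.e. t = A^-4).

Markov-equivalent braids have isotopic closures, hence identical knot invariants. Strip the Markov moves from each word to reach a common short braid β, then compute V(t) once on β.
Braid A: s2^-1 s1 s1 s2^-1 s1 s2^-1 s1 s1 s3^-1 on 4 strands reduces by inverse Markov moves (closure unchanged at each step):
  Destabilize: the word has the form β·s3^-1 where s3^-1 occurs only as the final letter (β ∈ B_3); drop it and the last strand → 3 strands.
Reduced to β = s2^-1 s1 s1 s2^-1 s1 s2^-1 s1 s1 on 3 strands, 8 crossings.
Braid B: s1 s2^-1 s1 s1 s2^-1 s1 s2^-1 s1 s1 s1^-1 s3^-1 on 4 strands reduces by inverse Markov moves (closure unchanged at each step):
  Destabilize: the word has the form β·s3^-1 where s3^-1 occurs only as the final letter (β ∈ B_3); drop it and the last strand → 3 strands.
  Deconjugate: the word is γ·β·γ⁻¹ with γ = s1 (prefix) and γ⁻¹ = s1^-1 (suffix); strip both.
Reduced to β = s2^-1 s1 s1 s2^-1 s1 s2^-1 s1 s1 on 3 strands, 8 crossings.
Both give the same β = s2^-1 s1 s1 s2^-1 s1 s2^-1 s1 s1 on 3 strands, so one state sum suffices:
Braid: s2^-1 s1 s1 s2^-1 s1 s2^-1 s1 s1 on 3 strands, 8 crossings.
Writhe w = (#positive) - (#negative) = 5 - 3 = 2.
State-sum expansion of <K>. There are 2^8 = 256 states.
Each crossing splits two ways (0=vertical, 1=horizontal). The state's weight is A^(#A-smoothings - #B-smoothings) * d^(loops - 1).
Tabulate the states by total A-exponent and number of loops L (A-exp: L × count):
  A^8: L=4 ×1
  A^6: L=3 ×8
  A^4: L=2 ×26, L=4 ×2
  A^2: L=1 ×35, L=3 ×21
  A^0: L=2 ×63, L=4 ×7
  A^-2: L=3 ×55, L=5 ×1
  A^-4: L=4 ×28
  A^-6: L=5 ×8
  A^-8: L=6 ×1
Each group contributes A^e * Σ count * d^(L-1):
Powers of d = -A^2 - A^-2: d^2 = A^4 + 2 + A^-4; d^3 = -A^6 - 3*A^2 - 3*A^-2 - A^-6; d^4 = A^8 + 4*A^4 + 6 + 4*A^-4 + A^-8; d^5 = -A^10 - 5*A^6 - 10*A^2 - 10*A^-2 - 5*A^-6 - A^-10.
  A^8 * (d^3) = -A^14 - 3*A^10 - 3*A^6 - A^2
  A^6 * (8*d^2) = 8*A^10 + 16*A^6 + 8*A^2
  A^4 * (26*d + 2*d^3) = -2*A^10 - 32*A^6 - 32*A^2 - 2*A^-2
  A^2 * (35 + 21*d^2) = 21*A^6 + 77*A^2 + 21*A^-2
  A^0 * (63*d + 7*d^3) = -7*A^6 - 84*A^2 - 84*A^-2 - 7*A^-6
  A^-2 * (55*d^2 + d^4) = A^6 + 59*A^2 + 116*A^-2 + 59*A^-6 + A^-10
  A^-4 * (28*d^3) = -28*A^2 - 84*A^-2 - 84*A^-6 - 28*A^-10
  A^-6 * (8*d^4) = 8*A^2 + 32*A^-2 + 48*A^-6 + 32*A^-10 + 8*A^-14
  A^-8 * (d^5) = -A^2 - 5*A^-2 - 10*A^-6 - 10*A^-10 - 5*A^-14 - A^-18
Summing the groups: <K> = -A^14 + 3*A^10 - 4*A^6 + 6*A^2 - 6*A^-2 + 6*A^-6 - 5*A^-10 + 3*A^-14 - A^-18
Normalise by the writhe: (-A^3)^(-w) = (-A^3)^(-2) = A^-6, so f(A) = A^-6 * <K> = -A^8 + 3*A^4 - 4 + 6*A^-4 - 6*A^-8 + 6*A^-12 - 5*A^-16 + 3*A^-20 - A^-24.
Substitute A = t^(-1/4), i.e. A^e → t^(-e/4): V(t) = -t^6 + 3*t^5 - 5*t^4 + 6*t^3 - 6*t^2 + 6*t - 4 + 3*t^-1 - t^-2

Answer: -t^6 + 3*t^5 - 5*t^4 + 6*t^3 - 6*t^2 + 6*t - 4 + 3*t^-1 - t^-2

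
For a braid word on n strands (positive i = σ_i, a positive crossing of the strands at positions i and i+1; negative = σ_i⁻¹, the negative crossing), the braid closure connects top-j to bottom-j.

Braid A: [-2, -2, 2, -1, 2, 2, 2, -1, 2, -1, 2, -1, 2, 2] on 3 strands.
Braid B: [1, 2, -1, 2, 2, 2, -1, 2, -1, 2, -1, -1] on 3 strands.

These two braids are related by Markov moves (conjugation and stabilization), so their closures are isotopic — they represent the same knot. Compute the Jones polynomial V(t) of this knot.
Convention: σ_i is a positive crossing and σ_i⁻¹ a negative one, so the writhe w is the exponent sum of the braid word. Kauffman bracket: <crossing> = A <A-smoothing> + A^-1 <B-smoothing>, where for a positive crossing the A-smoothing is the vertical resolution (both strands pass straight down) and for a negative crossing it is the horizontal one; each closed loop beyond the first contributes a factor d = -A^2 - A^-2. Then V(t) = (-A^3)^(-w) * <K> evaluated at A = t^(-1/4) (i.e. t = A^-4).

Markov-equivalent braids have isotopic closures, hence identical knot invariants. Strip the Markov moves from each word to reach a common short braid β, then compute V(t) once on β.
Braid A: s2^-1 s2^-1 s2 s1^-1 s2 s2 s2 s1^-1 s2 s1^-1 s2 s1^-1 s2 s2 on 3 strands reduces by inverse Markov moves (closure unchanged at each step):
  Deconjugate: the word is γ·β·γ⁻¹ with γ = s2^-1 s2^-1 (prefix) and γ⁻¹ = s2 s2 (suffix); strip both.
Reduced to β = s2 s1^-1 s2 s2 s2 s1^-1 s2 s1^-1 s2 s1^-1 on 3 strands, 10 crossings.
Braid B: s1 s2 s1^-1 s2 s2 s2 s1^-1 s2 s1^-1 s2 s1^-1 s1^-1 on 3 strands reduces by inverse Markov moves (closure unchanged at each step):
  Deconjugate: the word is γ·β·γ⁻¹ with γ = s1 (prefix) and γ⁻¹ = s1^-1 (suffix); strip both.
Reduced to β = s2 s1^-1 s2 s2 s2 s1^-1 s2 s1^-1 s2 s1^-1 on 3 strands, 10 crossings.
Both give the same β = s2 s1^-1 s2 s2 s2 s1^-1 s2 s1^-1 s2 s1^-1 on 3 strands, so one state sum suffices:
Braid: s2 s1^-1 s2 s2 s2 s1^-1 s2 s1^-1 s2 s1^-1 on 3 strands, 10 crossings.
Writhe w = (#positive) - (#negative) = 6 - 4 = 2.
State-sum expansion of <K>. There are 2^10 = 1024 states.
Each crossing splits two ways (0=vertical, 1=horizontal). The state's weight is A^(#A-smoothings - #B-smoothings) * d^(loops - 1).
Tabulate the states by total A-exponent and number of loops L (A-exp: L × count):
  A^10: L=5 ×1
  A^8: L=4 ×10
  A^6: L=3 ×42, L=5 ×3
  A^4: L=2 ×90, L=4 ×29, L=6 ×1
  A^2: L=1 ×87, L=3 ×110, L=5 ×13
  A^0: L=2 ×179, L=4 ×71, L=6 ×2
  A^-2: L=3 ×187, L=5 ×23
  A^-4: L=4 ×117, L=6 ×3
  A^-6: L=5 ×45
  A^-8: L=6 ×10
  A^-10: L=7 ×1
Each group contributes A^e * Σ count * d^(L-1):
Powers of d = -A^2 - A^-2: d^2 = A^4 + 2 + A^-4; d^3 = -A^6 - 3*A^2 - 3*A^-2 - A^-6; d^4 = A^8 + 4*A^4 + 6 + 4*A^-4 + A^-8; d^5 = -A^10 - 5*A^6 - 10*A^2 - 10*A^-2 - 5*A^-6 - A^-10; d^6 = A^12 + 6*A^8 + 15*A^4 + 20 + 15*A^-4 + 6*A^-8 + A^-12.
  A^10 * (d^4) = A^18 + 4*A^14 + 6*A^10 + 4*A^6 + A^2
  A^8 * (10*d^3) = -10*A^14 - 30*A^10 - 30*A^6 - 10*A^2
  A^6 * (42*d^2 + 3*d^4) = 3*A^14 + 54*A^10 + 102*A^6 + 54*A^2 + 3*A^-2
  A^4 * (90*d + 29*d^3 + d^5) = -A^14 - 34*A^10 - 187*A^6 - 187*A^2 - 34*A^-2 - A^-6
  A^2 * (87 + 110*d^2 + 13*d^4) = 13*A^10 + 162*A^6 + 385*A^2 + 162*A^-2 + 13*A^-6
  A^0 * (179*d + 71*d^3 + 2*d^5) = -2*A^10 - 81*A^6 - 412*A^2 - 412*A^-2 - 81*A^-6 - 2*A^-10
  A^-2 * (187*d^2 + 23*d^4) = 23*A^6 + 279*A^2 + 512*A^-2 + 279*A^-6 + 23*A^-10
  A^-4 * (117*d^3 + 3*d^5) = -3*A^6 - 132*A^2 - 381*A^-2 - 381*A^-6 - 132*A^-10 - 3*A^-14
  A^-6 * (45*d^4) = 45*A^2 + 180*A^-2 + 270*A^-6 + 180*A^-10 + 45*A^-14
  A^-8 * (10*d^5) = -10*A^2 - 50*A^-2 - 100*A^-6 - 100*A^-10 - 50*A^-14 - 10*A^-18
  A^-10 * (d^6) = A^2 + 6*A^-2 + 15*A^-6 + 20*A^-10 + 15*A^-14 + 6*A^-18 + A^-22
Summing the groups: <K> = A^18 - 4*A^14 + 7*A^10 - 10*A^6 + 14*A^2 - 14*A^-2 + 14*A^-6 - 11*A^-10 + 7*A^-14 - 4*A^-18 + A^-22
Normalise by the writhe: (-A^3)^(-w) = (-A^3)^(-2) = A^-6, so f(A) = A^-6 * <K> = A^12 - 4*A^8 + 7*A^4 - 10 + 14*A^-4 - 14*A^-8 + 14*A^-12 - 11*A^-16 + 7*A^-20 - 4*A^-24 + A^-28.
Substitute A = t^(-1/4), i.e. A^e → t^(-e/4): V(t) = t^7 - 4*t^6 + 7*t^5 - 11*t^4 + 14*t^3 - 14*t^2 + 14*t - 10 + 7*t^-1 - 4*t^-2 + t^-3

Answer: t^7 - 4*t^6 + 7*t^5 - 11*t^4 + 14*t^3 - 14*t^2 + 14*t - 10 + 7*t^-1 - 4*t^-2 + t^-3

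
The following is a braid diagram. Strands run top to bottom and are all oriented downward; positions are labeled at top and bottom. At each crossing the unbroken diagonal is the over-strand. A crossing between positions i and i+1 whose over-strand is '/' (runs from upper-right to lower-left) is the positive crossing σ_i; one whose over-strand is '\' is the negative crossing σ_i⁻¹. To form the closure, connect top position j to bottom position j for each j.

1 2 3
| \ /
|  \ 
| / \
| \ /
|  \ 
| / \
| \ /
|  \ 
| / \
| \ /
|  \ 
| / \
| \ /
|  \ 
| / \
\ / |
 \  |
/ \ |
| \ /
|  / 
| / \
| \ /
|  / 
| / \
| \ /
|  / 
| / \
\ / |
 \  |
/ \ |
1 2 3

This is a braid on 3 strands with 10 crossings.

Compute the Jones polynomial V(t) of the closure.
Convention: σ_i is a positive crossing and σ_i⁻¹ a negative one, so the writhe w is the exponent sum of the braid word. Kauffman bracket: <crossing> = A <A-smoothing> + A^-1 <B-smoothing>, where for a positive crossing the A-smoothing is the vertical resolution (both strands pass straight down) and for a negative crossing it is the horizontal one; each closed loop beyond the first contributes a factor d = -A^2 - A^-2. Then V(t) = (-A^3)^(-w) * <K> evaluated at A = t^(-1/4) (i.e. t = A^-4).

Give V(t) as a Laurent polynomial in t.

Reading the diagram top to bottom ('/'-over between positions i,i+1 = s_i, '\'-over = s_i^-1): braid word = s2^-1 s2^-1 s2^-1 s2^-1 s2^-1 s1^-1 s2 s2 s2 s1^-1.
Braid: s2^-1 s2^-1 s2^-1 s2^-1 s2^-1 s1^-1 s2 s2 s2 s1^-1 on 3 strands, 10 crossings.
Writhe w = (#positive) - (#negative) = 3 - 7 = -4.
Computing the Kauffman bracket via state sum. There are 2^10 = 1024 states.
Smooth each crossing (0=||, 1=⌣⌢); contribution A^(Σ sign_k(1-2s_k)) * d^(L-1).
Tabulate the states by total A-exponent and number of loops L (A-exp: L × count):
  A^10: L=6 ×1
  A^8: L=5 ×10
  A^6: L=4 ×35, L=6 ×10
  A^4: L=3 ×60, L=5 ×50, L=7 ×10
  A^2: L=2 ×55, L=4 ×100, L=6 ×50, L=8 ×5
  A^0: L=1 ×25, L=3 ×101, L=5 ×100, L=7 ×25, L=9 ×1
  A^-2: L=2 ×55, L=4 ×100, L=6 ×50, L=8 ×5
  A^-4: L=1 ×6, L=3 ×54, L=5 ×50, L=7 ×10
  A^-6: L=2 ×9, L=4 ×26, L=6 ×10
  A^-8: L=3 ×5, L=5 ×5
  A^-10: L=4 ×1
Each group contributes A^e * Σ count * d^(L-1):
Powers of d = -A^2 - A^-2: d^2 = A^4 + 2 + A^-4; d^3 = -A^6 - 3*A^2 - 3*A^-2 - A^-6; d^4 = A^8 + 4*A^4 + 6 + 4*A^-4 + A^-8; d^5 = -A^10 - 5*A^6 - 10*A^2 - 10*A^-2 - 5*A^-6 - A^-10; d^6 = A^12 + 6*A^8 + 15*A^4 + 20 + 15*A^-4 + 6*A^-8 + A^-12; d^7 = -A^14 - 7*A^10 - 21*A^6 - 35*A^2 - 35*A^-2 - 21*A^-6 - 7*A^-10 - A^-14; d^8 = A^16 + 8*A^12 + 28*A^8 + 56*A^4 + 70 + 56*A^-4 + 28*A^-8 + 8*A^-12 + A^-16.
  A^10 * (d^5) = -A^20 - 5*A^16 - 10*A^12 - 10*A^8 - 5*A^4 - 1
  A^8 * (10*d^4) = 10*A^16 + 40*A^12 + 60*A^8 + 40*A^4 + 10
  A^6 * (35*d^3 + 10*d^5) = -10*A^16 - 85*A^12 - 205*A^8 - 205*A^4 - 85 - 10*A^-4
  A^4 * (60*d^2 + 50*d^4 + 10*d^6) = 10*A^16 + 110*A^12 + 410*A^8 + 620*A^4 + 410 + 110*A^-4 + 10*A^-8
  A^2 * (55*d + 100*d^3 + 50*d^5 + 5*d^7) = -5*A^16 - 85*A^12 - 455*A^8 - 1030*A^4 - 1030 - 455*A^-4 - 85*A^-8 - 5*A^-12
  A^0 * (25 + 101*d^2 + 100*d^4 + 25*d^6 + d^8) = A^16 + 33*A^12 + 278*A^8 + 932*A^4 + 1397 + 932*A^-4 + 278*A^-8 + 33*A^-12 + A^-16
  A^-2 * (55*d + 100*d^3 + 50*d^5 + 5*d^7) = -5*A^12 - 85*A^8 - 455*A^4 - 1030 - 1030*A^-4 - 455*A^-8 - 85*A^-12 - 5*A^-16
  A^-4 * (6 + 54*d^2 + 50*d^4 + 10*d^6) = 10*A^8 + 110*A^4 + 404 + 614*A^-4 + 404*A^-8 + 110*A^-12 + 10*A^-16
  A^-6 * (9*d + 26*d^3 + 10*d^5) = -10*A^4 - 76 - 187*A^-4 - 187*A^-8 - 76*A^-12 - 10*A^-16
  A^-8 * (5*d^2 + 5*d^4) = 5 + 25*A^-4 + 40*A^-8 + 25*A^-12 + 5*A^-16
  A^-10 * (d^3) = -A^-4 - 3*A^-8 - 3*A^-12 - A^-16
Summing the groups: <K> = -A^20 + A^16 - 2*A^12 + 3*A^8 - 3*A^4 + 4 - 2*A^-4 + 2*A^-8 - A^-12
Normalise by the writhe: (-A^3)^(-w) = (-A^3)^(4) = A^12, so f(A) = A^12 * <K> = -A^32 + A^28 - 2*A^24 + 3*A^20 - 3*A^16 + 4*A^12 - 2*A^8 + 2*A^4 - 1.
Substitute A = t^(-1/4), i.e. A^e → t^(-e/4): V(t) = -1 + 2*t^-1 - 2*t^-2 + 4*t^-3 - 3*t^-4 + 3*t^-5 - 2*t^-6 + t^-7 - t^-8

Answer: -1 + 2*t^-1 - 2*t^-2 + 4*t^-3 - 3*t^-4 + 3*t^-5 - 2*t^-6 + t^-7 - t^-8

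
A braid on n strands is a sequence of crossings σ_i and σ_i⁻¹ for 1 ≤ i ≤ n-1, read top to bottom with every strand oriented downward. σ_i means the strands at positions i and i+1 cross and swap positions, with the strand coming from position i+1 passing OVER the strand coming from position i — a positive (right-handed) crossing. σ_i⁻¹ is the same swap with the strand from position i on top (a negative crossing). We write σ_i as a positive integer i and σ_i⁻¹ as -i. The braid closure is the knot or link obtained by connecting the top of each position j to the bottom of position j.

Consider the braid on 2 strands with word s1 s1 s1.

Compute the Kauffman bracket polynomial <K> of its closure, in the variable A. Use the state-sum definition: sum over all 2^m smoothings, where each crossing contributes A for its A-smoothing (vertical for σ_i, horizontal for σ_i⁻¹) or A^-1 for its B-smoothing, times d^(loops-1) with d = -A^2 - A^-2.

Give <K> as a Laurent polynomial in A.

Braid: s1 s1 s1 on 2 strands, 3 crossings.
Writhe w = (#positive) - (#negative) = 3 - 0 = 3.
Enumerate smoothing states for the bracket polynomial. There are 2^3 = 8 states.
For each crossing: s=0 is the vertical smoothing, s=1 horizontal. Crossing k contributes A^(sign_k * (1 - 2*s_k)); loop factor d = -A^2 - A^-2.
  state 000: A-exp=+3, loops=2, term = A^3 * d^1
  state 001: A-exp=+1, loops=1, term = A^1 * d^0
  state 010: A-exp=+1, loops=1, term = A^1 * d^0
  state 011: A-exp=-1, loops=2, term = A^-1 * d^1
  state 100: A-exp=+1, loops=1, term = A^1 * d^0
  state 101: A-exp=-1, loops=2, term = A^-1 * d^1
  state 110: A-exp=-1, loops=2, term = A^-1 * d^1
  state 111: A-exp=-3, loops=3, term = A^-3 * d^2
Collect the terms by A-exponent (count of states per loop number):
Powers of d = -A^2 - A^-2: d^2 = A^4 + 2 + A^-4.
  A^3 * (d) = -A^5 - A
  A^1 * (3) = 3*A
  A^-1 * (3*d) = -3*A - 3*A^-3
  A^-3 * (d^2) = A + 2*A^-3 + A^-7
Summing the groups: <K> = -A^5 - A^-3 + A^-7

Answer: -A^5 - A^-3 + A^-7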